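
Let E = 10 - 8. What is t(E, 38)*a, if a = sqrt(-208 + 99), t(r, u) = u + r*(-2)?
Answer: 34*I*sqrt(109) ≈ 354.97*I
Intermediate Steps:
E = 2
t(r, u) = u - 2*r
a = I*sqrt(109) (a = sqrt(-109) = I*sqrt(109) ≈ 10.44*I)
t(E, 38)*a = (38 - 2*2)*(I*sqrt(109)) = (38 - 4)*(I*sqrt(109)) = 34*(I*sqrt(109)) = 34*I*sqrt(109)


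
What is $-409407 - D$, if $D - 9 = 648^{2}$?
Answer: $-829320$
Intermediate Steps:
$D = 419913$ ($D = 9 + 648^{2} = 9 + 419904 = 419913$)
$-409407 - D = -409407 - 419913 = -829320$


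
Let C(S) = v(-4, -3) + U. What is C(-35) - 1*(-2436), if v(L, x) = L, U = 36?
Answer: 2468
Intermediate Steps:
C(S) = 32 (C(S) = -4 + 36 = 32)
C(-35) - 1*(-2436) = 32 - 1*(-2436) = 32 + 2436 = 2468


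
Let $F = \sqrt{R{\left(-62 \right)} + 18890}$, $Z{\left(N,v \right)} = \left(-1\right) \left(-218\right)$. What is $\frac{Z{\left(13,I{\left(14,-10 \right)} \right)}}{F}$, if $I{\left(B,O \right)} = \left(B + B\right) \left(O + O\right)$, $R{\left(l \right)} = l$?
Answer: $\frac{109 \sqrt{523}}{1569} \approx 1.5887$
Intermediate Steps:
$I{\left(B,O \right)} = 4 B O$ ($I{\left(B,O \right)} = 2 B 2 O = 4 B O$)
$Z{\left(N,v \right)} = 218$
$F = 6 \sqrt{523}$ ($F = \sqrt{-62 + 18890} = \sqrt{18828} = 6 \sqrt{523} \approx 137.22$)
$\frac{Z{\left(13,I{\left(14,-10 \right)} \right)}}{F} = \frac{218}{6 \sqrt{523}} = 218 \frac{\sqrt{523}}{3138} = \frac{109 \sqrt{523}}{1569}$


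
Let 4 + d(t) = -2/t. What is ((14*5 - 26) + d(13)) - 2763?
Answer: -35401/13 ≈ -2723.2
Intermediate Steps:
d(t) = -4 - 2/t
((14*5 - 26) + d(13)) - 2763 = ((14*5 - 26) + (-4 - 2/13)) - 2763 = ((70 - 26) + (-4 - 2*1/13)) - 2763 = (44 + (-4 - 2/13)) - 2763 = (44 - 54/13) - 2763 = 518/13 - 2763 = -35401/13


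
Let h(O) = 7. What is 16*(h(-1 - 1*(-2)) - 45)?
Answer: -608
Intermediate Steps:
16*(h(-1 - 1*(-2)) - 45) = 16*(7 - 45) = 16*(-38) = -608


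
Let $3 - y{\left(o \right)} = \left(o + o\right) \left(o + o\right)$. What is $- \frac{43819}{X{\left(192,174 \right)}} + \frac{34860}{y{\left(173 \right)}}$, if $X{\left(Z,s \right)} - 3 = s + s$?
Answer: $- \frac{5257939807}{42019263} \approx -125.13$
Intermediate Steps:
$y{\left(o \right)} = 3 - 4 o^{2}$ ($y{\left(o \right)} = 3 - \left(o + o\right) \left(o + o\right) = 3 - 2 o 2 o = 3 - 4 o^{2}$)
$X{\left(Z,s \right)} = 3 + 2 s$ ($X{\left(Z,s \right)} = 3 + \left(s + s\right) = 3 + 2 s$)
$- \frac{43819}{X{\left(192,174 \right)}} + \frac{34860}{y{\left(173 \right)}} = - \frac{43819}{3 + 2 \cdot 174} + \frac{34860}{3 - 4 \cdot 173^{2}} = - \frac{43819}{3 + 348} + \frac{34860}{3 - 119716} = - \frac{43819}{351} + \frac{34860}{3 - 119716} = \left(-43819\right) \frac{1}{351} + \frac{34860}{-119713} = - \frac{43819}{351} + 34860 \left(- \frac{1}{119713}\right) = - \frac{43819}{351} - \frac{34860}{119713} = - \frac{5257939807}{42019263}$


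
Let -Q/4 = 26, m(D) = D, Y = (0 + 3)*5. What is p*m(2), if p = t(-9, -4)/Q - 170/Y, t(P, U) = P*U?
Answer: -911/39 ≈ -23.359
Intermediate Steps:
Y = 15 (Y = 3*5 = 15)
Q = -104 (Q = -4*26 = -104)
p = -911/78 (p = -9*(-4)/(-104) - 170/15 = 36*(-1/104) - 170*1/15 = -9/26 - 34/3 = -911/78 ≈ -11.679)
p*m(2) = -911/78*2 = -911/39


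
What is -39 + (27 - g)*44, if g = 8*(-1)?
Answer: 1501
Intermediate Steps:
g = -8
-39 + (27 - g)*44 = -39 + (27 - 1*(-8))*44 = -39 + (27 + 8)*44 = -39 + 35*44 = -39 + 1540 = 1501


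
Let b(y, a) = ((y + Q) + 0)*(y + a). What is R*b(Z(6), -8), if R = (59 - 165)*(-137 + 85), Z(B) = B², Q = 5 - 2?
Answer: 6019104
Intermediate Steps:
Q = 3
b(y, a) = (3 + y)*(a + y) (b(y, a) = ((y + 3) + 0)*(y + a) = ((3 + y) + 0)*(a + y) = (3 + y)*(a + y))
R = 5512 (R = -106*(-52) = 5512)
R*b(Z(6), -8) = 5512*((6²)² + 3*(-8) + 3*6² - 8*6²) = 5512*(36² - 24 + 3*36 - 8*36) = 5512*(1296 - 24 + 108 - 288) = 5512*1092 = 6019104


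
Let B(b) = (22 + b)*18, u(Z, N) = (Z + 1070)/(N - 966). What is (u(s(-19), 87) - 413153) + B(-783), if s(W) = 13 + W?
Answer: -375203093/879 ≈ -4.2685e+5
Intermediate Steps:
u(Z, N) = (1070 + Z)/(-966 + N)
B(b) = 396 + 18*b
(u(s(-19), 87) - 413153) + B(-783) = ((1070 + (13 - 19))/(-966 + 87) - 413153) + (396 + 18*(-783)) = ((1070 - 6)/(-879) - 413153) + (396 - 14094) = (-1/879*1064 - 413153) - 13698 = (-1064/879 - 413153) - 13698 = -363162551/879 - 13698 = -375203093/879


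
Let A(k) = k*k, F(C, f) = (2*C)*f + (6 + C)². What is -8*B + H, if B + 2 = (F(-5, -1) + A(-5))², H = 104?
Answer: -10248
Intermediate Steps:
F(C, f) = (6 + C)² + 2*C*f (F(C, f) = 2*C*f + (6 + C)² = (6 + C)² + 2*C*f)
A(k) = k²
B = 1294 (B = -2 + (((6 - 5)² + 2*(-5)*(-1)) + (-5)²)² = -2 + ((1² + 10) + 25)² = -2 + ((1 + 10) + 25)² = -2 + (11 + 25)² = -2 + 36² = -2 + 1296 = 1294)
-8*B + H = -8*1294 + 104 = -10352 + 104 = -10248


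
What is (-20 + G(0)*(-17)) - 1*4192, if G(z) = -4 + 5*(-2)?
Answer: -3974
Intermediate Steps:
G(z) = -14 (G(z) = -4 - 10 = -14)
(-20 + G(0)*(-17)) - 1*4192 = (-20 - 14*(-17)) - 1*4192 = (-20 + 238) - 4192 = 218 - 4192 = -3974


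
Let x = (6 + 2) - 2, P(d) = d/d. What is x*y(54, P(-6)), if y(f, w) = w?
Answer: 6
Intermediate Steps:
P(d) = 1
x = 6 (x = 8 - 2 = 6)
x*y(54, P(-6)) = 6*1 = 6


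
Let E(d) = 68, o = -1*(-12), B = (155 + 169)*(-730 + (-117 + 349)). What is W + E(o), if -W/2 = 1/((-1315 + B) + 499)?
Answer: 5513713/81084 ≈ 68.000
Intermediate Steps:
B = -161352 (B = 324*(-730 + 232) = 324*(-498) = -161352)
o = 12
W = 1/81084 (W = -2/((-1315 - 161352) + 499) = -2/(-162667 + 499) = -2/(-162168) = -2*(-1/162168) = 1/81084 ≈ 1.2333e-5)
W + E(o) = 1/81084 + 68 = 5513713/81084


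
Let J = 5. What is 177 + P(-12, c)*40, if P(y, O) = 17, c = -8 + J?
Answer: 857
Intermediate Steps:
c = -3 (c = -8 + 5 = -3)
177 + P(-12, c)*40 = 177 + 17*40 = 177 + 680 = 857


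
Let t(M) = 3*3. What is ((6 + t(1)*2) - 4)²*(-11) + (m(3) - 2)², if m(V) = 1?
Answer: -4399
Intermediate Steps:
t(M) = 9
((6 + t(1)*2) - 4)²*(-11) + (m(3) - 2)² = ((6 + 9*2) - 4)²*(-11) + (1 - 2)² = ((6 + 18) - 4)²*(-11) + (-1)² = (24 - 4)²*(-11) + 1 = 20²*(-11) + 1 = 400*(-11) + 1 = -4400 + 1 = -4399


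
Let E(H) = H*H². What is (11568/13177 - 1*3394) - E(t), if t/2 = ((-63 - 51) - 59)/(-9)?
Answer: -578408658202/9606033 ≈ -60213.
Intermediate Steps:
t = 346/9 (t = 2*(((-63 - 51) - 59)/(-9)) = 2*((-114 - 59)*(-⅑)) = 2*(-173*(-⅑)) = 2*(173/9) = 346/9 ≈ 38.444)
E(H) = H³
(11568/13177 - 1*3394) - E(t) = (11568/13177 - 1*3394) - (346/9)³ = (11568*(1/13177) - 3394) - 1*41421736/729 = (11568/13177 - 3394) - 41421736/729 = -44711170/13177 - 41421736/729 = -578408658202/9606033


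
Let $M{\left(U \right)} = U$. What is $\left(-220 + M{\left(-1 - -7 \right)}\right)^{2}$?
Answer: $45796$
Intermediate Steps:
$\left(-220 + M{\left(-1 - -7 \right)}\right)^{2} = \left(-220 - -6\right)^{2} = \left(-220 + \left(-1 + 7\right)\right)^{2} = \left(-220 + 6\right)^{2} = \left(-214\right)^{2} = 45796$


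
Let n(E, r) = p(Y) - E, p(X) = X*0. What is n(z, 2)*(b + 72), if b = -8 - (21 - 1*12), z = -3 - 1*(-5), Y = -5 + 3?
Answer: -110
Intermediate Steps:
Y = -2
p(X) = 0
z = 2 (z = -3 + 5 = 2)
n(E, r) = -E (n(E, r) = 0 - E = -E)
b = -17 (b = -8 - (21 - 12) = -8 - 1*9 = -8 - 9 = -17)
n(z, 2)*(b + 72) = (-1*2)*(-17 + 72) = -2*55 = -110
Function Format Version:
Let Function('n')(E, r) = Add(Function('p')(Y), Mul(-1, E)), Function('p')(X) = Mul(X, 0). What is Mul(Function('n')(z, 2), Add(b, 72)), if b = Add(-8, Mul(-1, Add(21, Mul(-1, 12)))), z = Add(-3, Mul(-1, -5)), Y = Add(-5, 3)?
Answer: -110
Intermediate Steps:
Y = -2
Function('p')(X) = 0
z = 2 (z = Add(-3, 5) = 2)
Function('n')(E, r) = Mul(-1, E) (Function('n')(E, r) = Add(0, Mul(-1, E)) = Mul(-1, E))
b = -17 (b = Add(-8, Mul(-1, Add(21, -12))) = Add(-8, Mul(-1, 9)) = Add(-8, -9) = -17)
Mul(Function('n')(z, 2), Add(b, 72)) = Mul(Mul(-1, 2), Add(-17, 72)) = Mul(-2, 55) = -110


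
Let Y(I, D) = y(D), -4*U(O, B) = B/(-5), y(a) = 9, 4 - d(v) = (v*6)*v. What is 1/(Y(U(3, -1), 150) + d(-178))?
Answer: -1/190091 ≈ -5.2606e-6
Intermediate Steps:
d(v) = 4 - 6*v**2 (d(v) = 4 - v*6*v = 4 - 6*v*v = 4 - 6*v**2)
U(O, B) = B/20 (U(O, B) = -B/(4*(-5)) = -B*(-1)/(4*5) = -(-1)*B/20 = B/20)
Y(I, D) = 9
1/(Y(U(3, -1), 150) + d(-178)) = 1/(9 + (4 - 6*(-178)**2)) = 1/(9 + (4 - 6*31684)) = 1/(9 + (4 - 190104)) = 1/(9 - 190100) = 1/(-190091) = -1/190091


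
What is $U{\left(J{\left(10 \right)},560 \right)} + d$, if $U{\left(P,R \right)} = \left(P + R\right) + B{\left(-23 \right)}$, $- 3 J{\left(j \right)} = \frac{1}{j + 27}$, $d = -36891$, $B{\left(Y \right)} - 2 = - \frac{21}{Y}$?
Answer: $- \frac{92745629}{2553} \approx -36328.0$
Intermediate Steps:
$B{\left(Y \right)} = 2 - \frac{21}{Y}$
$J{\left(j \right)} = - \frac{1}{3 \left(27 + j\right)}$ ($J{\left(j \right)} = - \frac{1}{3 \left(j + 27\right)} = - \frac{1}{3 \left(27 + j\right)}$)
$U{\left(P,R \right)} = \frac{67}{23} + P + R$ ($U{\left(P,R \right)} = \left(P + R\right) + \left(2 - \frac{21}{-23}\right) = \left(P + R\right) + \left(2 - - \frac{21}{23}\right) = \left(P + R\right) + \left(2 + \frac{21}{23}\right) = \left(P + R\right) + \frac{67}{23} = \frac{67}{23} + P + R$)
$U{\left(J{\left(10 \right)},560 \right)} + d = \left(\frac{67}{23} - \frac{1}{81 + 3 \cdot 10} + 560\right) - 36891 = \left(\frac{67}{23} - \frac{1}{81 + 30} + 560\right) - 36891 = \left(\frac{67}{23} - \frac{1}{111} + 560\right) - 36891 = \frac{1437094}{2553} - 36891 = - \frac{92745629}{2553}$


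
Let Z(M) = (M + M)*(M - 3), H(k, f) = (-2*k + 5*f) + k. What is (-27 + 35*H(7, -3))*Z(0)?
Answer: 0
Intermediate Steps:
H(k, f) = -k + 5*f
Z(M) = 2*M*(-3 + M) (Z(M) = (2*M)*(-3 + M) = 2*M*(-3 + M))
(-27 + 35*H(7, -3))*Z(0) = (-27 + 35*(-1*7 + 5*(-3)))*(2*0*(-3 + 0)) = (-27 + 35*(-7 - 15))*(2*0*(-3)) = (-27 + 35*(-22))*0 = (-27 - 770)*0 = -797*0 = 0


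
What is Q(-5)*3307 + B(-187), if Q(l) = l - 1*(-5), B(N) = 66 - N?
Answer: 253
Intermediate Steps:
Q(l) = 5 + l (Q(l) = l + 5 = 5 + l)
Q(-5)*3307 + B(-187) = (5 - 5)*3307 + (66 - 1*(-187)) = 0*3307 + (66 + 187) = 0 + 253 = 253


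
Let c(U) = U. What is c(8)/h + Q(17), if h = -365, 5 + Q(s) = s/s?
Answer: -1468/365 ≈ -4.0219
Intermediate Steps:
Q(s) = -4 (Q(s) = -5 + s/s = -5 + 1 = -4)
c(8)/h + Q(17) = 8/(-365) - 4 = 8*(-1/365) - 4 = -8/365 - 4 = -1468/365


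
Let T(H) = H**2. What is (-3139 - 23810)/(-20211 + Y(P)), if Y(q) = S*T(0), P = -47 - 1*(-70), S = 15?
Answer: 8983/6737 ≈ 1.3334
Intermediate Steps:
P = 23 (P = -47 + 70 = 23)
Y(q) = 0 (Y(q) = 15*0**2 = 15*0 = 0)
(-3139 - 23810)/(-20211 + Y(P)) = (-3139 - 23810)/(-20211 + 0) = -26949/(-20211) = -26949*(-1/20211) = 8983/6737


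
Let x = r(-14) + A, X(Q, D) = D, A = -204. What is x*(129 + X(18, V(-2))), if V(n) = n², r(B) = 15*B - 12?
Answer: -56658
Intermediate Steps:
r(B) = -12 + 15*B
x = -426 (x = (-12 + 15*(-14)) - 204 = (-12 - 210) - 204 = -222 - 204 = -426)
x*(129 + X(18, V(-2))) = -426*(129 + (-2)²) = -426*(129 + 4) = -426*133 = -56658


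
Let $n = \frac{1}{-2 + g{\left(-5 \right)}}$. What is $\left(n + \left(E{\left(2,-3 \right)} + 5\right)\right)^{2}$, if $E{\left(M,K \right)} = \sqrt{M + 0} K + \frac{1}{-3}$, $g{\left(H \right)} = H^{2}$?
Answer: $\frac{191323}{4761} - \frac{650 \sqrt{2}}{23} \approx 0.21856$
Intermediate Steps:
$n = \frac{1}{23}$ ($n = \frac{1}{-2 + \left(-5\right)^{2}} = \frac{1}{-2 + 25} = \frac{1}{23} \approx 0.043478$)
$E{\left(M,K \right)} = - \frac{1}{3} + K \sqrt{M}$ ($E{\left(M,K \right)} = \sqrt{M} K - \frac{1}{3} = K \sqrt{M} - \frac{1}{3} = - \frac{1}{3} + K \sqrt{M}$)
$\left(n + \left(E{\left(2,-3 \right)} + 5\right)\right)^{2} = \left(\frac{1}{23} + \left(\left(- \frac{1}{3} - 3 \sqrt{2}\right) + 5\right)\right)^{2} = \left(\frac{1}{23} + \left(\frac{14}{3} - 3 \sqrt{2}\right)\right)^{2} = \left(\frac{325}{69} - 3 \sqrt{2}\right)^{2}$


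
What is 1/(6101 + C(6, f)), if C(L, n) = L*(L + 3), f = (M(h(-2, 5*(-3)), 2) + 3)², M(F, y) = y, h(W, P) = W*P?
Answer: 1/6155 ≈ 0.00016247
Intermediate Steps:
h(W, P) = P*W
f = 25 (f = (2 + 3)² = 5² = 25)
C(L, n) = L*(3 + L)
1/(6101 + C(6, f)) = 1/(6101 + 6*(3 + 6)) = 1/(6101 + 6*9) = 1/(6101 + 54) = 1/6155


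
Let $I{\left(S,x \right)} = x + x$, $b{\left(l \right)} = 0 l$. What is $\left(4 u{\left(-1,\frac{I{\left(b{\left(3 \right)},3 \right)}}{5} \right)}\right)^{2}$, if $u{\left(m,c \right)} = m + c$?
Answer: $\frac{16}{25} \approx 0.64$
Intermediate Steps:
$b{\left(l \right)} = 0$
$I{\left(S,x \right)} = 2 x$
$u{\left(m,c \right)} = c + m$
$\left(4 u{\left(-1,\frac{I{\left(b{\left(3 \right)},3 \right)}}{5} \right)}\right)^{2} = \left(4 \left(\frac{2 \cdot 3}{5} - 1\right)\right)^{2} = \left(4 \left(6 \cdot \frac{1}{5} - 1\right)\right)^{2} = \left(4 \left(\frac{6}{5} - 1\right)\right)^{2} = \left(4 \cdot \frac{1}{5}\right)^{2} = \left(\frac{4}{5}\right)^{2} = \frac{16}{25}$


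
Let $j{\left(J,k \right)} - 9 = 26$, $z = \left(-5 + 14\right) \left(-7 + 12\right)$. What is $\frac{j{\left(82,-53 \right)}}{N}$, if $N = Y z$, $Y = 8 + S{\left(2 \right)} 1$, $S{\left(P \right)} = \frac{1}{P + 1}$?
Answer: $\frac{7}{75} \approx 0.093333$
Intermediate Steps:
$S{\left(P \right)} = \frac{1}{1 + P}$
$z = 45$ ($z = 9 \cdot 5 = 45$)
$Y = \frac{25}{3}$ ($Y = 8 + \frac{1}{1 + 2} \cdot 1 = 8 + \frac{1}{3} \cdot 1 = 8 + \frac{1}{3} = \frac{25}{3} \approx 8.3333$)
$j{\left(J,k \right)} = 35$ ($j{\left(J,k \right)} = 9 + 26 = 35$)
$N = 375$ ($N = \frac{25}{3} \cdot 45 = 375$)
$\frac{j{\left(82,-53 \right)}}{N} = \frac{35}{375} = 35 \cdot \frac{1}{375} = \frac{7}{75}$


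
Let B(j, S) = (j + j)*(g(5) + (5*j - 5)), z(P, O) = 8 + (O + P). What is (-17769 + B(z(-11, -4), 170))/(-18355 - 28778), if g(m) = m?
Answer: 17279/47133 ≈ 0.36660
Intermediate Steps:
z(P, O) = 8 + O + P
B(j, S) = 10*j² (B(j, S) = (j + j)*(5 + (5*j - 5)) = (2*j)*(5 + (-5 + 5*j)) = (2*j)*(5*j) = 10*j²)
(-17769 + B(z(-11, -4), 170))/(-18355 - 28778) = (-17769 + 10*(8 - 4 - 11)²)/(-18355 - 28778) = (-17769 + 10*(-7)²)/(-47133) = (-17769 + 10*49)*(-1/47133) = (-17769 + 490)*(-1/47133) = -17279*(-1/47133) = 17279/47133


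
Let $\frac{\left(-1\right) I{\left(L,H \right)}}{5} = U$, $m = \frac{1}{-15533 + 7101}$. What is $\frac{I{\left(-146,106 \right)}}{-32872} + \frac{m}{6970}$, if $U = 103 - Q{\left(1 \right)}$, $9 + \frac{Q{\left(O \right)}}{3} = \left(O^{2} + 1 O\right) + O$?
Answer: $\frac{4444555791}{241490203360} \approx 0.018405$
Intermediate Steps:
$Q{\left(O \right)} = -27 + 3 O^{2} + 6 O$ ($Q{\left(O \right)} = -27 + 3 \left(\left(O^{2} + 1 O\right) + O\right) = -27 + 3 \left(\left(O^{2} + O\right) + O\right) = -27 + 3 \left(\left(O + O^{2}\right) + O\right) = -27 + 3 \left(O^{2} + 2 O\right) = -27 + \left(3 O^{2} + 6 O\right) = -27 + 3 O^{2} + 6 O$)
$m = - \frac{1}{8432}$ ($m = \frac{1}{-8432} = - \frac{1}{8432} \approx -0.0001186$)
$U = 121$ ($U = 103 - \left(-27 + 3 \cdot 1^{2} + 6 \cdot 1\right) = 103 - \left(-27 + 3 \cdot 1 + 6\right) = 103 - \left(-27 + 3 + 6\right) = 103 - -18 = 103 + 18 = 121$)
$I{\left(L,H \right)} = -605$ ($I{\left(L,H \right)} = \left(-5\right) 121 = -605$)
$\frac{I{\left(-146,106 \right)}}{-32872} + \frac{m}{6970} = - \frac{605}{-32872} - \frac{1}{8432 \cdot 6970} = \left(-605\right) \left(- \frac{1}{32872}\right) - \frac{1}{58771040} = \frac{605}{32872} - \frac{1}{58771040} = \frac{4444555791}{241490203360}$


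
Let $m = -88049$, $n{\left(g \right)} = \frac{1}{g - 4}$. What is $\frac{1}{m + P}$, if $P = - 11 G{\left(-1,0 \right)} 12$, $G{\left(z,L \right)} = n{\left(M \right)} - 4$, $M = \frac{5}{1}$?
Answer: $- \frac{1}{87653} \approx -1.1409 \cdot 10^{-5}$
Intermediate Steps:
$M = 5$ ($M = 5 \cdot 1 = 5$)
$n{\left(g \right)} = \frac{1}{-4 + g}$
$G{\left(z,L \right)} = -3$ ($G{\left(z,L \right)} = \frac{1}{-4 + 5} - 4 = 1^{-1} - 4 = 1 - 4 = -3$)
$P = 396$ ($P = \left(-11\right) \left(-3\right) 12 = 33 \cdot 12 = 396$)
$\frac{1}{m + P} = \frac{1}{-88049 + 396} = \frac{1}{-87653} = - \frac{1}{87653}$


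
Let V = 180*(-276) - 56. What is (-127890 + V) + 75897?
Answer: -101729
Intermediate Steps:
V = -49736 (V = -49680 - 56 = -49736)
(-127890 + V) + 75897 = (-127890 - 49736) + 75897 = -177626 + 75897 = -101729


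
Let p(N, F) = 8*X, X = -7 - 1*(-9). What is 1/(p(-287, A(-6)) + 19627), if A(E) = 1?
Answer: 1/19643 ≈ 5.0909e-5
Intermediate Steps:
X = 2 (X = -7 + 9 = 2)
p(N, F) = 16 (p(N, F) = 8*2 = 16)
1/(p(-287, A(-6)) + 19627) = 1/(16 + 19627) = 1/19643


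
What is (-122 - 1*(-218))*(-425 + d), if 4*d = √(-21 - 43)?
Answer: -40800 + 192*I ≈ -40800.0 + 192.0*I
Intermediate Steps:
d = 2*I (d = √(-21 - 43)/4 = √(-64)/4 = (8*I)/4 = 2*I ≈ 2.0*I)
(-122 - 1*(-218))*(-425 + d) = (-122 - 1*(-218))*(-425 + 2*I) = (-122 + 218)*(-425 + 2*I) = 96*(-425 + 2*I) = -40800 + 192*I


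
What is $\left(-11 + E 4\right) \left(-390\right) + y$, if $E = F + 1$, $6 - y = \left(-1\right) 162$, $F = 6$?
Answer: $-6462$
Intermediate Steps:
$y = 168$ ($y = 6 - \left(-1\right) 162 = 6 - -162 = 6 + 162 = 168$)
$E = 7$ ($E = 6 + 1 = 7$)
$\left(-11 + E 4\right) \left(-390\right) + y = \left(-11 + 7 \cdot 4\right) \left(-390\right) + 168 = \left(-11 + 28\right) \left(-390\right) + 168 = 17 \left(-390\right) + 168 = -6630 + 168 = -6462$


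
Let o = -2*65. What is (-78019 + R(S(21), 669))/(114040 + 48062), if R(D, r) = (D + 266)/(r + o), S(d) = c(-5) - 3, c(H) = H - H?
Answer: -7008663/14562163 ≈ -0.48129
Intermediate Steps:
c(H) = 0
o = -130
S(d) = -3 (S(d) = 0 - 3 = -3)
R(D, r) = (266 + D)/(-130 + r) (R(D, r) = (D + 266)/(r - 130) = (266 + D)/(-130 + r))
(-78019 + R(S(21), 669))/(114040 + 48062) = (-78019 + (266 - 3)/(-130 + 669))/(114040 + 48062) = (-78019 + 263/539)/162102 = (-78019 + (1/539)*263)*(1/162102) = (-78019 + 263/539)*(1/162102) = -42051978/539*1/162102 = -7008663/14562163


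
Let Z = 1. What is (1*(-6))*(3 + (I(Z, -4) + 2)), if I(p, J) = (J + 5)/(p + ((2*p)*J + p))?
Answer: -29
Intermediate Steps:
I(p, J) = (5 + J)/(2*p + 2*J*p) (I(p, J) = (5 + J)/(p + (2*J*p + p)) = (5 + J)/(p + (p + 2*J*p)) = (5 + J)/(2*p + 2*J*p))
(1*(-6))*(3 + (I(Z, -4) + 2)) = (1*(-6))*(3 + ((½)*(5 - 4)/(1*(1 - 4)) + 2)) = -6*(3 + ((½)*1*1/(-3) + 2)) = -6*(3 + ((½)*1*(-⅓)*1 + 2)) = -6*(3 + (-⅙ + 2)) = -6*(3 + 11/6) = -6*29/6 = -29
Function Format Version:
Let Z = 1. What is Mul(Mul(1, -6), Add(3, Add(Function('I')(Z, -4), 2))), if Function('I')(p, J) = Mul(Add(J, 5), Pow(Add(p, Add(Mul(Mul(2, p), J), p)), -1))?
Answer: -29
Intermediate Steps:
Function('I')(p, J) = Mul(Pow(Add(Mul(2, p), Mul(2, J, p)), -1), Add(5, J)) (Function('I')(p, J) = Mul(Add(5, J), Pow(Add(p, Add(Mul(2, J, p), p)), -1)) = Mul(Add(5, J), Pow(Add(p, Add(p, Mul(2, J, p))), -1)) = Mul(Add(5, J), Pow(Add(Mul(2, p), Mul(2, J, p)), -1)) = Mul(Pow(Add(Mul(2, p), Mul(2, J, p)), -1), Add(5, J)))
Mul(Mul(1, -6), Add(3, Add(Function('I')(Z, -4), 2))) = Mul(Mul(1, -6), Add(3, Add(Mul(Rational(1, 2), Pow(1, -1), Pow(Add(1, -4), -1), Add(5, -4)), 2))) = Mul(-6, Add(3, Add(Mul(Rational(1, 2), 1, Pow(-3, -1), 1), 2))) = Mul(-6, Add(3, Add(Mul(Rational(1, 2), 1, Rational(-1, 3), 1), 2))) = Mul(-6, Add(3, Add(Rational(-1, 6), 2))) = Mul(-6, Add(3, Rational(11, 6))) = Mul(-6, Rational(29, 6)) = -29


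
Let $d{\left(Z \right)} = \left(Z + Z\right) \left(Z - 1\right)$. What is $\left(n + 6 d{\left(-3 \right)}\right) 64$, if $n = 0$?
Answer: $9216$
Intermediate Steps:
$d{\left(Z \right)} = 2 Z \left(-1 + Z\right)$
$\left(n + 6 d{\left(-3 \right)}\right) 64 = \left(0 + 6 \cdot 2 \left(-3\right) \left(-1 - 3\right)\right) 64 = \left(0 + 6 \cdot 2 \left(-3\right) \left(-4\right)\right) 64 = \left(0 + 6 \cdot 24\right) 64 = \left(0 + 144\right) 64 = 144 \cdot 64 = 9216$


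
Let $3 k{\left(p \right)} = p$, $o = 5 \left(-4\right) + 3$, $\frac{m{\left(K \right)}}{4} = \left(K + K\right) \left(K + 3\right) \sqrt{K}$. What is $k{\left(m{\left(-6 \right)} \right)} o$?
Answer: $- 816 i \sqrt{6} \approx - 1998.8 i$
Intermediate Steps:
$m{\left(K \right)} = 8 K^{\frac{3}{2}} \left(3 + K\right)$ ($m{\left(K \right)} = 4 \left(K + K\right) \left(K + 3\right) \sqrt{K} = 4 \cdot 2 K \left(3 + K\right) \sqrt{K} = 4 \cdot 2 K^{\frac{3}{2}} \left(3 + K\right) = 8 K^{\frac{3}{2}} \left(3 + K\right)$)
$o = -17$ ($o = -20 + 3 = -17$)
$k{\left(p \right)} = \frac{p}{3}$
$k{\left(m{\left(-6 \right)} \right)} o = \frac{8 \left(-6\right)^{\frac{3}{2}} \left(3 - 6\right)}{3} \left(-17\right) = \frac{8 \left(- 6 i \sqrt{6}\right) \left(-3\right)}{3} \left(-17\right) = \frac{144 i \sqrt{6}}{3} \left(-17\right) = 48 i \sqrt{6} \left(-17\right) = - 816 i \sqrt{6}$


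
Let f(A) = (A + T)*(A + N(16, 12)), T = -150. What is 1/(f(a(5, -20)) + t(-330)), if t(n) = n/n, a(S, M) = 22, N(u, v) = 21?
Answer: -1/5503 ≈ -0.00018172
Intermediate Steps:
t(n) = 1
f(A) = (-150 + A)*(21 + A) (f(A) = (A - 150)*(A + 21) = (-150 + A)*(21 + A))
1/(f(a(5, -20)) + t(-330)) = 1/((-3150 + 22² - 129*22) + 1) = 1/((-3150 + 484 - 2838) + 1) = 1/(-5504 + 1) = 1/(-5503) = -1/5503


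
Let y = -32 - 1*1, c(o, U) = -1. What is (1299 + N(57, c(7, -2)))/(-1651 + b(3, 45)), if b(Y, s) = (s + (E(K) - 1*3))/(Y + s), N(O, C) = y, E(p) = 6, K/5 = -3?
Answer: -211/275 ≈ -0.76727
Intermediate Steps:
K = -15 (K = 5*(-3) = -15)
y = -33 (y = -32 - 1 = -33)
N(O, C) = -33
b(Y, s) = (3 + s)/(Y + s) (b(Y, s) = (s + (6 - 1*3))/(Y + s) = (s + (6 - 3))/(Y + s) = (s + 3)/(Y + s) = (3 + s)/(Y + s))
(1299 + N(57, c(7, -2)))/(-1651 + b(3, 45)) = (1299 - 33)/(-1651 + (3 + 45)/(3 + 45)) = 1266/(-1651 + 48/48) = 1266/(-1651 + (1/48)*48) = 1266/(-1651 + 1) = 1266/(-1650) = 1266*(-1/1650) = -211/275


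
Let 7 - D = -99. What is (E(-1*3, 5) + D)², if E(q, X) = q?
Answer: 10609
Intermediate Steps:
D = 106 (D = 7 - 1*(-99) = 7 + 99 = 106)
(E(-1*3, 5) + D)² = (-1*3 + 106)² = (-3 + 106)² = 103² = 10609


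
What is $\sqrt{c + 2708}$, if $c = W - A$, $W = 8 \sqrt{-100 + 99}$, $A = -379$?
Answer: $\sqrt{3087 + 8 i} \approx 55.561 + 0.07199 i$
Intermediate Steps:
$W = 8 i$ ($W = 8 \sqrt{-1} = 8 i \approx 8.0 i$)
$c = 379 + 8 i$ ($c = 8 i - -379 = 8 i + 379 = 379 + 8 i \approx 379.0 + 8.0 i$)
$\sqrt{c + 2708} = \sqrt{\left(379 + 8 i\right) + 2708} = \sqrt{3087 + 8 i}$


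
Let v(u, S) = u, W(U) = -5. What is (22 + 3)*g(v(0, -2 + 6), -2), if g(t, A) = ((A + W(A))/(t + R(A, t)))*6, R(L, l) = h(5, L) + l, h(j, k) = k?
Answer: 525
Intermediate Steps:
R(L, l) = L + l
g(t, A) = 6*(-5 + A)/(A + 2*t) (g(t, A) = ((A - 5)/(t + (A + t)))*6 = ((-5 + A)/(A + 2*t))*6 = 6*(-5 + A)/(A + 2*t))
(22 + 3)*g(v(0, -2 + 6), -2) = (22 + 3)*(6*(-5 - 2)/(-2 + 2*0)) = 25*(6*(-7)/(-2 + 0)) = 25*(6*(-7)/(-2)) = 25*(6*(-1/2)*(-7)) = 25*21 = 525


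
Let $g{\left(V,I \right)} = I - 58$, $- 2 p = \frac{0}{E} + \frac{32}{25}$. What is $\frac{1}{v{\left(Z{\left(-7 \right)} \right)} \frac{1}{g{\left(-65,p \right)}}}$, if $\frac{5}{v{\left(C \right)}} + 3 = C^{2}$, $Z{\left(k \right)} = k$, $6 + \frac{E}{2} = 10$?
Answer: $- \frac{67436}{125} \approx -539.49$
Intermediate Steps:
$E = 8$ ($E = -12 + 2 \cdot 10 = -12 + 20 = 8$)
$p = - \frac{16}{25}$ ($p = - \frac{\frac{0}{8} + \frac{32}{25}}{2} = - \frac{0 \cdot \frac{1}{8} + 32 \cdot \frac{1}{25}}{2} = - \frac{0 + \frac{32}{25}}{2} = \left(- \frac{1}{2}\right) \frac{32}{25} = - \frac{16}{25} \approx -0.64$)
$g{\left(V,I \right)} = -58 + I$
$v{\left(C \right)} = \frac{5}{-3 + C^{2}}$
$\frac{1}{v{\left(Z{\left(-7 \right)} \right)} \frac{1}{g{\left(-65,p \right)}}} = \frac{1}{\frac{5}{-3 + \left(-7\right)^{2}} \frac{1}{-58 - \frac{16}{25}}} = \frac{1}{\frac{5}{-3 + 49} \frac{1}{- \frac{1466}{25}}} = \frac{1}{\frac{5}{46} \left(- \frac{25}{1466}\right)} = \frac{1}{- \frac{125}{67436}} = - \frac{67436}{125}$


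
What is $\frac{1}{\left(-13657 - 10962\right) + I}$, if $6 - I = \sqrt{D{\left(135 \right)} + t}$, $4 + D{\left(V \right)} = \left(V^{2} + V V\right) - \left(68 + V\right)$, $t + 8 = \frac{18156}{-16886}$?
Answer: $- \frac{207807559}{5114461526640} + \frac{\sqrt{2582908116961}}{5114461526640} \approx -4.0317 \cdot 10^{-5}$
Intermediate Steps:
$t = - \frac{76622}{8443}$ ($t = -8 + \frac{18156}{-16886} = -8 + 18156 \left(- \frac{1}{16886}\right) = -8 - \frac{9078}{8443} = - \frac{76622}{8443} \approx -9.0752$)
$D{\left(V \right)} = -72 - V + 2 V^{2}$ ($D{\left(V \right)} = -4 - \left(68 + V - V^{2} - V V\right) = -4 - \left(68 + V - 2 V^{2}\right) = -72 - V + 2 V^{2}$)
$I = 6 - \frac{\sqrt{2582908116961}}{8443}$ ($I = 6 - \sqrt{\left(-72 - 135 + 2 \cdot 135^{2}\right) - \frac{76622}{8443}} = 6 - \sqrt{\left(-72 - 135 + 2 \cdot 18225\right) - \frac{76622}{8443}} = 6 - \sqrt{\left(-72 - 135 + 36450\right) - \frac{76622}{8443}} = 6 - \sqrt{36243 - \frac{76622}{8443}} = 6 - \sqrt{\frac{305923027}{8443}} = 6 - \frac{\sqrt{2582908116961}}{8443} \approx -184.35$)
$\frac{1}{\left(-13657 - 10962\right) + I} = \frac{1}{\left(-13657 - 10962\right) + \left(6 - \frac{\sqrt{2582908116961}}{8443}\right)} = \frac{1}{-24619 + \left(6 - \frac{\sqrt{2582908116961}}{8443}\right)} = \frac{1}{-24613 - \frac{\sqrt{2582908116961}}{8443}}$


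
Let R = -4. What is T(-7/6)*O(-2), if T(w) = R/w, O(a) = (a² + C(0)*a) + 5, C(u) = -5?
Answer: 456/7 ≈ 65.143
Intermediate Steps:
O(a) = 5 + a² - 5*a (O(a) = (a² - 5*a) + 5 = 5 + a² - 5*a)
T(w) = -4/w
T(-7/6)*O(-2) = (-4/((-7/6)))*(5 + (-2)² - 5*(-2)) = (-4/((-7*⅙)))*(5 + 4 + 10) = -4/(-7/6)*19 = -4*(-6/7)*19 = (24/7)*19 = 456/7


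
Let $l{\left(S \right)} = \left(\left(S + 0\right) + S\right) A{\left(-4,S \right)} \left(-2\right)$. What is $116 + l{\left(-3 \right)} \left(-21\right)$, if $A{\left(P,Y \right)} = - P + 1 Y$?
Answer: $-136$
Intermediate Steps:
$A{\left(P,Y \right)} = Y - P$ ($A{\left(P,Y \right)} = - P + Y = Y - P$)
$l{\left(S \right)} = - 4 S \left(4 + S\right)$ ($l{\left(S \right)} = \left(\left(S + 0\right) + S\right) \left(S - -4\right) \left(-2\right) = \left(S + S\right) \left(S + 4\right) \left(-2\right) = 2 S \left(4 + S\right) \left(-2\right) = - 4 S \left(4 + S\right)$)
$116 + l{\left(-3 \right)} \left(-21\right) = 116 + \left(-4\right) \left(-3\right) \left(4 - 3\right) \left(-21\right) = 116 + \left(-4\right) \left(-3\right) 1 \left(-21\right) = 116 + 12 \left(-21\right) = 116 - 252 = -136$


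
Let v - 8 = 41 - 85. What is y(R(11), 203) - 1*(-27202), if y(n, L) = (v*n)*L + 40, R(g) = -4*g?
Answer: 348794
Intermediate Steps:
v = -36 (v = 8 + (41 - 85) = 8 - 44 = -36)
y(n, L) = 40 - 36*L*n (y(n, L) = (-36*n)*L + 40 = -36*L*n + 40 = 40 - 36*L*n)
y(R(11), 203) - 1*(-27202) = (40 - 36*203*(-4*11)) - 1*(-27202) = (40 - 36*203*(-44)) + 27202 = (40 + 321552) + 27202 = 321592 + 27202 = 348794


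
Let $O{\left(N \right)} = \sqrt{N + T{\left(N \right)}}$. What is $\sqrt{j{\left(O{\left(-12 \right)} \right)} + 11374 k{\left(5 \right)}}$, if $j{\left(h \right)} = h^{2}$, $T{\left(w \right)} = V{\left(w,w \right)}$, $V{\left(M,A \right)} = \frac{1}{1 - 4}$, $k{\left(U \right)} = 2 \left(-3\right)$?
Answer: $\frac{i \sqrt{614307}}{3} \approx 261.26 i$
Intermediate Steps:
$k{\left(U \right)} = -6$
$V{\left(M,A \right)} = - \frac{1}{3}$ ($V{\left(M,A \right)} = \frac{1}{-3} = - \frac{1}{3}$)
$T{\left(w \right)} = - \frac{1}{3}$
$O{\left(N \right)} = \sqrt{- \frac{1}{3} + N}$ ($O{\left(N \right)} = \sqrt{N - \frac{1}{3}} = \sqrt{- \frac{1}{3} + N}$)
$\sqrt{j{\left(O{\left(-12 \right)} \right)} + 11374 k{\left(5 \right)}} = \sqrt{\left(\frac{\sqrt{-3 + 9 \left(-12\right)}}{3}\right)^{2} + 11374 \left(-6\right)} = \sqrt{\left(\frac{\sqrt{-3 - 108}}{3}\right)^{2} - 68244} = \sqrt{\left(\frac{\sqrt{-111}}{3}\right)^{2} - 68244} = \sqrt{\left(\frac{i \sqrt{111}}{3}\right)^{2} - 68244} = \sqrt{- \frac{37}{3} - 68244} = \sqrt{- \frac{204769}{3}} = \frac{i \sqrt{614307}}{3}$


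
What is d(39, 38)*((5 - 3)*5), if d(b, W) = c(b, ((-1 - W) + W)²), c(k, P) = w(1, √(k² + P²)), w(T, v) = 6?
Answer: 60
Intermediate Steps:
c(k, P) = 6
d(b, W) = 6
d(39, 38)*((5 - 3)*5) = 6*((5 - 3)*5) = 6*(2*5) = 6*10 = 60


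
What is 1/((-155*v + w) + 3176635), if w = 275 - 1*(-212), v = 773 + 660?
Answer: 1/2955007 ≈ 3.3841e-7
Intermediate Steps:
v = 1433
w = 487 (w = 275 + 212 = 487)
1/((-155*v + w) + 3176635) = 1/((-155*1433 + 487) + 3176635) = 1/((-222115 + 487) + 3176635) = 1/(-221628 + 3176635) = 1/2955007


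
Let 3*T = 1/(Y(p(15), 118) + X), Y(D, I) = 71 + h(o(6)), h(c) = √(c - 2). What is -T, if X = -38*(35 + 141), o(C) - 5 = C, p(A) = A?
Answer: 1/19842 ≈ 5.0398e-5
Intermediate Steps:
o(C) = 5 + C
h(c) = √(-2 + c)
X = -6688 (X = -38*176 = -6688)
Y(D, I) = 74 (Y(D, I) = 71 + √(-2 + (5 + 6)) = 71 + √(-2 + 11) = 71 + √9 = 71 + 3 = 74)
T = -1/19842 (T = 1/(3*(74 - 6688)) = (⅓)/(-6614) = (⅓)*(-1/6614) = -1/19842 ≈ -5.0398e-5)
-T = -1*(-1/19842) = 1/19842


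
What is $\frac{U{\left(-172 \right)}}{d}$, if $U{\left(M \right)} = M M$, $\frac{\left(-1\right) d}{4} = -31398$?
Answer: $\frac{3698}{15699} \approx 0.23556$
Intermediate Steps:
$d = 125592$ ($d = \left(-4\right) \left(-31398\right) = 125592$)
$U{\left(M \right)} = M^{2}$
$\frac{U{\left(-172 \right)}}{d} = \frac{\left(-172\right)^{2}}{125592} = 29584 \cdot \frac{1}{125592} = \frac{3698}{15699}$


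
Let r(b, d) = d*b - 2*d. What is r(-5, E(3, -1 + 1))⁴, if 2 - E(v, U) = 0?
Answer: 38416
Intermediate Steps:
E(v, U) = 2 (E(v, U) = 2 - 1*0 = 2 + 0 = 2)
r(b, d) = -2*d + b*d (r(b, d) = b*d - 2*d = -2*d + b*d)
r(-5, E(3, -1 + 1))⁴ = (2*(-2 - 5))⁴ = (2*(-7))⁴ = (-14)⁴ = 38416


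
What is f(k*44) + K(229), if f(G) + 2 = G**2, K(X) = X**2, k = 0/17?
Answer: 52439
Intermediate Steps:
k = 0 (k = 0*(1/17) = 0)
f(G) = -2 + G**2
f(k*44) + K(229) = (-2 + (0*44)**2) + 229**2 = (-2 + 0**2) + 52441 = (-2 + 0) + 52441 = -2 + 52441 = 52439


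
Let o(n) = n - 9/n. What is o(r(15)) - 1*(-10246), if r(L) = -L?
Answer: 51158/5 ≈ 10232.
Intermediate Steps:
o(r(15)) - 1*(-10246) = (-1*15 - 9/((-1*15))) - 1*(-10246) = (-15 - 9/(-15)) + 10246 = (-15 - 9*(-1/15)) + 10246 = (-15 + ⅗) + 10246 = -72/5 + 10246 = 51158/5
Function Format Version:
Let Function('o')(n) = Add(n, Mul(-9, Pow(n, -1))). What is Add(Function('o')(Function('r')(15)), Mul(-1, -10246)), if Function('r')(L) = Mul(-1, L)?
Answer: Rational(51158, 5) ≈ 10232.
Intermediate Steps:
Add(Function('o')(Function('r')(15)), Mul(-1, -10246)) = Add(Add(Mul(-1, 15), Mul(-9, Pow(Mul(-1, 15), -1))), Mul(-1, -10246)) = Add(Add(-15, Mul(-9, Pow(-15, -1))), 10246) = Add(Add(-15, Mul(-9, Rational(-1, 15))), 10246) = Add(Add(-15, Rational(3, 5)), 10246) = Add(Rational(-72, 5), 10246) = Rational(51158, 5)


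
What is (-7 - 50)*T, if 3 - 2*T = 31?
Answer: 798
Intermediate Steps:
T = -14 (T = 3/2 - ½*31 = 3/2 - 31/2 = -14)
(-7 - 50)*T = (-7 - 50)*(-14) = -57*(-14) = 798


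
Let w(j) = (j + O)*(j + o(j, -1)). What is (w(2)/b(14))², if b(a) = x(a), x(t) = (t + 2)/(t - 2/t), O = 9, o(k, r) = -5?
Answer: 10246401/12544 ≈ 816.84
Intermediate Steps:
x(t) = (2 + t)/(t - 2/t)
w(j) = (-5 + j)*(9 + j) (w(j) = (j + 9)*(j - 5) = (9 + j)*(-5 + j) = (-5 + j)*(9 + j))
b(a) = a*(2 + a)/(-2 + a²)
(w(2)/b(14))² = ((-45 + 2² + 4*2)/((14*(2 + 14)/(-2 + 14²))))² = ((-45 + 4 + 8)/((14*16/(-2 + 196))))² = (-33/(14*16/194))² = (-33/(14*(1/194)*16))² = (-33/112/97)² = (-33*97/112)² = (-3201/112)² = 10246401/12544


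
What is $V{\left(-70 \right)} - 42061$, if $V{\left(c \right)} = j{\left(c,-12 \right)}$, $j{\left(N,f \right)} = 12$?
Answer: $-42049$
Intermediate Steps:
$V{\left(c \right)} = 12$
$V{\left(-70 \right)} - 42061 = 12 - 42061 = -42049$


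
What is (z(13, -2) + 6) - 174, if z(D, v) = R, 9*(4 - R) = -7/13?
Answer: -19181/117 ≈ -163.94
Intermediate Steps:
R = 475/117 (R = 4 - (-7)/(9*13) = 4 - 1/9*(-7/13) = 4 + 7/117 = 475/117 ≈ 4.0598)
z(D, v) = 475/117
(z(13, -2) + 6) - 174 = (475/117 + 6) - 174 = 1177/117 - 174 = -19181/117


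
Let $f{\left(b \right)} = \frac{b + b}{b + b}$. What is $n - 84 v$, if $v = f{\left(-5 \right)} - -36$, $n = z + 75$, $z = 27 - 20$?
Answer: $-3026$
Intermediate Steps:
$z = 7$
$f{\left(b \right)} = 1$ ($f{\left(b \right)} = \frac{2 b}{2 b} = 2 b \frac{1}{2 b} = 1$)
$n = 82$ ($n = 7 + 75 = 82$)
$v = 37$ ($v = 1 - -36 = 1 + 36 = 37$)
$n - 84 v = 82 - 3108 = -3026$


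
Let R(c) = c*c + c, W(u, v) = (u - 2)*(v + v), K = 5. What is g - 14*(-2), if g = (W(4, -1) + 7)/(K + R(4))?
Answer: 703/25 ≈ 28.120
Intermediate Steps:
W(u, v) = 2*v*(-2 + u) (W(u, v) = (-2 + u)*(2*v) = 2*v*(-2 + u))
R(c) = c + c**2 (R(c) = c**2 + c = c + c**2)
g = 3/25 (g = (2*(-1)*(-2 + 4) + 7)/(5 + 4*(1 + 4)) = (2*(-1)*2 + 7)/(5 + 4*5) = (-4 + 7)/(5 + 20) = 3/25 ≈ 0.12000)
g - 14*(-2) = 3/25 - 14*(-2) = 3/25 + 28 = 703/25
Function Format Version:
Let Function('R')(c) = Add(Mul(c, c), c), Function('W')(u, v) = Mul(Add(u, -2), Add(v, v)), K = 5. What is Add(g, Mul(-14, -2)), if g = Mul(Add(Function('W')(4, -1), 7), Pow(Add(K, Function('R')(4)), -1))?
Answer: Rational(703, 25) ≈ 28.120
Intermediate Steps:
Function('W')(u, v) = Mul(2, v, Add(-2, u)) (Function('W')(u, v) = Mul(Add(-2, u), Mul(2, v)) = Mul(2, v, Add(-2, u)))
Function('R')(c) = Add(c, Pow(c, 2)) (Function('R')(c) = Add(Pow(c, 2), c) = Add(c, Pow(c, 2)))
g = Rational(3, 25) (g = Mul(Add(Mul(2, -1, Add(-2, 4)), 7), Pow(Add(5, Mul(4, Add(1, 4))), -1)) = Mul(Add(Mul(2, -1, 2), 7), Pow(Add(5, Mul(4, 5)), -1)) = Mul(Add(-4, 7), Pow(Add(5, 20), -1)) = Mul(3, Pow(25, -1)) = Mul(3, Rational(1, 25)) = Rational(3, 25) ≈ 0.12000)
Add(g, Mul(-14, -2)) = Add(Rational(3, 25), Mul(-14, -2)) = Add(Rational(3, 25), 28) = Rational(703, 25)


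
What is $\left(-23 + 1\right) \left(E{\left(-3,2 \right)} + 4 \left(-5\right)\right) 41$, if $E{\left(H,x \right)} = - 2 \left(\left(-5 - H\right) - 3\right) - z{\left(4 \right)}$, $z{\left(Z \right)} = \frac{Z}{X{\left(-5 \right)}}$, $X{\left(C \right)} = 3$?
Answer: $\frac{30668}{3} \approx 10223.0$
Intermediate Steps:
$z{\left(Z \right)} = \frac{Z}{3}$
$E{\left(H,x \right)} = \frac{44}{3} + 2 H$ ($E{\left(H,x \right)} = - 2 \left(\left(-5 - H\right) - 3\right) - \frac{1}{3} \cdot 4 = - 2 \left(-8 - H\right) - \frac{4}{3} = \left(16 + 2 H\right) - \frac{4}{3} = \frac{44}{3} + 2 H$)
$\left(-23 + 1\right) \left(E{\left(-3,2 \right)} + 4 \left(-5\right)\right) 41 = \left(-23 + 1\right) \left(\left(\frac{44}{3} + 2 \left(-3\right)\right) + 4 \left(-5\right)\right) 41 = - 22 \left(\left(\frac{44}{3} - 6\right) - 20\right) 41 = - 22 \left(\frac{26}{3} - 20\right) 41 = \left(-22\right) \left(- \frac{34}{3}\right) 41 = \frac{748}{3} \cdot 41 = \frac{30668}{3}$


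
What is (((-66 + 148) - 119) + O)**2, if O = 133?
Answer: 9216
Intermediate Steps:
(((-66 + 148) - 119) + O)**2 = (((-66 + 148) - 119) + 133)**2 = ((82 - 119) + 133)**2 = (-37 + 133)**2 = 96**2 = 9216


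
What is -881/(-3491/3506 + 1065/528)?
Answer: -271813168/315107 ≈ -862.61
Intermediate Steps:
-881/(-3491/3506 + 1065/528) = -881/(-3491*1/3506 + 1065*(1/528)) = -881/(-3491/3506 + 355/176) = -881/315107/308528 = -881*308528/315107 = -271813168/315107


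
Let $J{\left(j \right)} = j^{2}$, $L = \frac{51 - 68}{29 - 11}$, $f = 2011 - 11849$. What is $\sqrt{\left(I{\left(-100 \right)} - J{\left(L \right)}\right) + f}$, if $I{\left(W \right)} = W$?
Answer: $\frac{i \sqrt{3220201}}{18} \approx 99.694 i$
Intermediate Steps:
$f = -9838$ ($f = 2011 - 11849 = -9838$)
$L = - \frac{17}{18} \approx -0.94444$
$\sqrt{\left(I{\left(-100 \right)} - J{\left(L \right)}\right) + f} = \sqrt{\left(-100 - \left(- \frac{17}{18}\right)^{2}\right) - 9838} = \sqrt{\left(-100 - \frac{289}{324}\right) - 9838} = \sqrt{- \frac{32689}{324} - 9838} = \sqrt{- \frac{3220201}{324}} = \frac{i \sqrt{3220201}}{18}$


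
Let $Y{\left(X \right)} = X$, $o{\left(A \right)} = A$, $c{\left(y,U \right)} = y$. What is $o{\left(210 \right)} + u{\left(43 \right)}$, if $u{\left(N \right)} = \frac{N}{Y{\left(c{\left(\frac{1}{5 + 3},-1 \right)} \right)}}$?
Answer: $554$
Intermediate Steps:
$u{\left(N \right)} = 8 N$ ($u{\left(N \right)} = \frac{N}{\frac{1}{5 + 3}} = \frac{N}{\frac{1}{8}} = N \frac{1}{\frac{1}{8}} = N 8 = 8 N$)
$o{\left(210 \right)} + u{\left(43 \right)} = 210 + 8 \cdot 43 = 210 + 344 = 554$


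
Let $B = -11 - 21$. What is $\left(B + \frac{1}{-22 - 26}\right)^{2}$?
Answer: $\frac{2362369}{2304} \approx 1025.3$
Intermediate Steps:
$B = -32$ ($B = -11 - 21 = -32$)
$\left(B + \frac{1}{-22 - 26}\right)^{2} = \left(-32 + \frac{1}{-22 - 26}\right)^{2} = \left(-32 + \frac{1}{-48}\right)^{2} = \left(-32 - \frac{1}{48}\right)^{2} = \left(- \frac{1537}{48}\right)^{2} = \frac{2362369}{2304}$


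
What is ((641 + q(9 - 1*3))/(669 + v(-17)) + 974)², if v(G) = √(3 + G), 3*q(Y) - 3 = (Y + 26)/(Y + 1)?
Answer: 8*(-23451065811497*I + 70040836740*√14)/(441*(-447547*I + 1338*√14)) ≈ 9.5055e+5 - 10.49*I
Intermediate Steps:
q(Y) = 1 + (26 + Y)/(3*(1 + Y)) (q(Y) = 1 + ((Y + 26)/(Y + 1))/3 = 1 + ((26 + Y)/(1 + Y))/3 = 1 + (26 + Y)/(3*(1 + Y)))
((641 + q(9 - 1*3))/(669 + v(-17)) + 974)² = ((641 + (29 + 4*(9 - 1*3))/(3*(1 + (9 - 1*3))))/(669 + √(3 - 17)) + 974)² = ((641 + (29 + 4*(9 - 3))/(3*(1 + (9 - 3))))/(669 + √(-14)) + 974)² = ((641 + (29 + 4*6)/(3*(1 + 6)))/(669 + I*√14) + 974)² = ((641 + (⅓)*(29 + 24)/7)/(669 + I*√14) + 974)² = ((641 + (⅓)*(⅐)*53)/(669 + I*√14) + 974)² = ((641 + 53/21)/(669 + I*√14) + 974)² = (13514/(21*(669 + I*√14)) + 974)² = (974 + 13514/(21*(669 + I*√14)))²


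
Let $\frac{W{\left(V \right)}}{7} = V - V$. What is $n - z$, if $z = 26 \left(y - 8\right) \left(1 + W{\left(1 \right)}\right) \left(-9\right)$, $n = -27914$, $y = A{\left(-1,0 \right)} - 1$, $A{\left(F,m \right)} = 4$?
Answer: $-29084$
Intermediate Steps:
$W{\left(V \right)} = 0$ ($W{\left(V \right)} = 7 \left(V - V\right) = 7 \cdot 0 = 0$)
$y = 3$ ($y = 4 - 1 = 3$)
$z = 1170$ ($z = 26 \left(3 - 8\right) \left(1 + 0\right) \left(-9\right) = 26 \left(\left(-5\right) 1\right) \left(-9\right) = 26 \left(-5\right) \left(-9\right) = \left(-130\right) \left(-9\right) = 1170$)
$n - z = -27914 - 1170 = -29084$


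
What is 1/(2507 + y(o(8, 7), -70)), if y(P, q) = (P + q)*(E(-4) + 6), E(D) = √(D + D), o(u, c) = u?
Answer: 2135/4588977 + 124*I*√2/4588977 ≈ 0.00046525 + 3.8214e-5*I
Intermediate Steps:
E(D) = √2*√D (E(D) = √(2*D) = √2*√D)
y(P, q) = (6 + 2*I*√2)*(P + q) (y(P, q) = (P + q)*(√2*√(-4) + 6) = (P + q)*(√2*(2*I) + 6) = (P + q)*(2*I*√2 + 6) = (P + q)*(6 + 2*I*√2) = (6 + 2*I*√2)*(P + q))
1/(2507 + y(o(8, 7), -70)) = 1/(2507 + (6*8 + 6*(-70) + 2*I*8*√2 + 2*I*(-70)*√2)) = 1/(2507 + (48 - 420 + 16*I*√2 - 140*I*√2)) = 1/(2507 + (-372 - 124*I*√2)) = 1/(2135 - 124*I*√2)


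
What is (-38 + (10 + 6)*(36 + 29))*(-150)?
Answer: -150300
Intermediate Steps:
(-38 + (10 + 6)*(36 + 29))*(-150) = (-38 + 16*65)*(-150) = (-38 + 1040)*(-150) = 1002*(-150) = -150300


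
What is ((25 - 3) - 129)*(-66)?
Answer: 7062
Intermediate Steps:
((25 - 3) - 129)*(-66) = (22 - 129)*(-66) = -107*(-66) = 7062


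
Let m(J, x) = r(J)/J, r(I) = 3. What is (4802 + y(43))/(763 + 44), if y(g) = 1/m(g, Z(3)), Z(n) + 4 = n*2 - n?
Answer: 14449/2421 ≈ 5.9682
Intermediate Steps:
Z(n) = -4 + n (Z(n) = -4 + (n*2 - n) = -4 + (2*n - n) = -4 + n)
m(J, x) = 3/J
y(g) = g/3 (y(g) = 1/(3/g) = g/3)
(4802 + y(43))/(763 + 44) = (4802 + (⅓)*43)/(763 + 44) = (4802 + 43/3)/807 = (14449/3)*(1/807) = 14449/2421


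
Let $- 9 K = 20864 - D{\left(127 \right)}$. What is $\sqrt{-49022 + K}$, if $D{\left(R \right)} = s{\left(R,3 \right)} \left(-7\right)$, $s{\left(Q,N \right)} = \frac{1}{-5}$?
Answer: $\frac{i \sqrt{11551515}}{15} \approx 226.58 i$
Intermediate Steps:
$s{\left(Q,N \right)} = - \frac{1}{5}$
$D{\left(R \right)} = \frac{7}{5}$ ($D{\left(R \right)} = \left(- \frac{1}{5}\right) \left(-7\right) = \frac{7}{5}$)
$K = - \frac{34771}{15}$ ($K = - \frac{20864 - \frac{7}{5}}{9} = \left(- \frac{1}{9}\right) \frac{104313}{5} = - \frac{34771}{15} \approx -2318.1$)
$\sqrt{-49022 + K} = \sqrt{-49022 - \frac{34771}{15}} = \sqrt{- \frac{770101}{15}} = \frac{i \sqrt{11551515}}{15}$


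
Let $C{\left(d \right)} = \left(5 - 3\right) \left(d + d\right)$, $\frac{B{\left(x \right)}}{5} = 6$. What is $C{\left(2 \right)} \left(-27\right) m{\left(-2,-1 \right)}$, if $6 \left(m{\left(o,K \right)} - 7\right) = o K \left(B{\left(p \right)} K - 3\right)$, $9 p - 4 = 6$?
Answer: $864$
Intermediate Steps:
$p = \frac{10}{9}$ ($p = \frac{4}{9} + \frac{1}{9} \cdot 6 = \frac{4}{9} + \frac{2}{3} = \frac{10}{9} \approx 1.1111$)
$B{\left(x \right)} = 30$ ($B{\left(x \right)} = 5 \cdot 6 = 30$)
$C{\left(d \right)} = 4 d$ ($C{\left(d \right)} = 2 \cdot 2 d = 4 d$)
$m{\left(o,K \right)} = 7 + \frac{K o \left(-3 + 30 K\right)}{6}$ ($m{\left(o,K \right)} = 7 + \frac{o K \left(30 K - 3\right)}{6} = 7 + \frac{K o \left(-3 + 30 K\right)}{6}$)
$C{\left(2 \right)} \left(-27\right) m{\left(-2,-1 \right)} = 4 \cdot 2 \left(-27\right) \left(7 + 5 \left(-2\right) \left(-1\right)^{2} - \left(- \frac{1}{2}\right) \left(-2\right)\right) = 8 \left(-27\right) \left(7 + 5 \left(-2\right) 1 - 1\right) = - 216 \left(7 - 10 - 1\right) = \left(-216\right) \left(-4\right) = 864$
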